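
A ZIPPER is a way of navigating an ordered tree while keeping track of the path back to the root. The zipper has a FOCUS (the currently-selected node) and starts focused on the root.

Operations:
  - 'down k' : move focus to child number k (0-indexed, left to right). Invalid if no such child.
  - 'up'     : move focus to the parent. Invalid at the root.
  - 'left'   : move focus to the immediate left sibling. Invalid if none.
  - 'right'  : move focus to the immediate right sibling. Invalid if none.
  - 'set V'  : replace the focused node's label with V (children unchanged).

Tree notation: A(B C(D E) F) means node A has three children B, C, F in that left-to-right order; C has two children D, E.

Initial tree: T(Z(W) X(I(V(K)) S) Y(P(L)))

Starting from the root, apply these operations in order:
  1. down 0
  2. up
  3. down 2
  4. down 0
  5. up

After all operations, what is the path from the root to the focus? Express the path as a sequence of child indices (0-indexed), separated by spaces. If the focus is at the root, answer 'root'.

Step 1 (down 0): focus=Z path=0 depth=1 children=['W'] left=[] right=['X', 'Y'] parent=T
Step 2 (up): focus=T path=root depth=0 children=['Z', 'X', 'Y'] (at root)
Step 3 (down 2): focus=Y path=2 depth=1 children=['P'] left=['Z', 'X'] right=[] parent=T
Step 4 (down 0): focus=P path=2/0 depth=2 children=['L'] left=[] right=[] parent=Y
Step 5 (up): focus=Y path=2 depth=1 children=['P'] left=['Z', 'X'] right=[] parent=T

Answer: 2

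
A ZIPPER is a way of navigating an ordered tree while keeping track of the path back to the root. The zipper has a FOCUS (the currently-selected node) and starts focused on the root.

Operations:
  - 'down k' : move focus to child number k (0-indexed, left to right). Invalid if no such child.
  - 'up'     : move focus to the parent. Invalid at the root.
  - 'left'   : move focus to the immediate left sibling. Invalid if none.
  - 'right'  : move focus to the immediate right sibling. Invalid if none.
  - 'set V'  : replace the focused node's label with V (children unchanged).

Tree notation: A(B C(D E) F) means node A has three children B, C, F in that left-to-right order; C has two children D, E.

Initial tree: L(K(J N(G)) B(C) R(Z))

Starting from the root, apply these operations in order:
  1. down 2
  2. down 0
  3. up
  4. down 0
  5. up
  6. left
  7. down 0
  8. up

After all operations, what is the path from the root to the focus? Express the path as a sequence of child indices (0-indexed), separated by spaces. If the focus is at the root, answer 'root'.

Step 1 (down 2): focus=R path=2 depth=1 children=['Z'] left=['K', 'B'] right=[] parent=L
Step 2 (down 0): focus=Z path=2/0 depth=2 children=[] left=[] right=[] parent=R
Step 3 (up): focus=R path=2 depth=1 children=['Z'] left=['K', 'B'] right=[] parent=L
Step 4 (down 0): focus=Z path=2/0 depth=2 children=[] left=[] right=[] parent=R
Step 5 (up): focus=R path=2 depth=1 children=['Z'] left=['K', 'B'] right=[] parent=L
Step 6 (left): focus=B path=1 depth=1 children=['C'] left=['K'] right=['R'] parent=L
Step 7 (down 0): focus=C path=1/0 depth=2 children=[] left=[] right=[] parent=B
Step 8 (up): focus=B path=1 depth=1 children=['C'] left=['K'] right=['R'] parent=L

Answer: 1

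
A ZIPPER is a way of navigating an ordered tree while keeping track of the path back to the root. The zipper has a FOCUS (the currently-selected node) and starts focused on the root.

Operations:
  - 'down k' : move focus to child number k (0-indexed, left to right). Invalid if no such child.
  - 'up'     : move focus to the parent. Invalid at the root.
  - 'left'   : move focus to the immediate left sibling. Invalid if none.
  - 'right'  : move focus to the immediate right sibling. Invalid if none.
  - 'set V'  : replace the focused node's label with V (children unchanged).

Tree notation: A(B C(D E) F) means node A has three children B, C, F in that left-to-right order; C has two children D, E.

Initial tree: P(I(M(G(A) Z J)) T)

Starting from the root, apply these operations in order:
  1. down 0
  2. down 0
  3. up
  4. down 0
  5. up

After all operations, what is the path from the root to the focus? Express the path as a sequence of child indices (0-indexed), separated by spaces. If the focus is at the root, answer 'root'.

Answer: 0

Derivation:
Step 1 (down 0): focus=I path=0 depth=1 children=['M'] left=[] right=['T'] parent=P
Step 2 (down 0): focus=M path=0/0 depth=2 children=['G', 'Z', 'J'] left=[] right=[] parent=I
Step 3 (up): focus=I path=0 depth=1 children=['M'] left=[] right=['T'] parent=P
Step 4 (down 0): focus=M path=0/0 depth=2 children=['G', 'Z', 'J'] left=[] right=[] parent=I
Step 5 (up): focus=I path=0 depth=1 children=['M'] left=[] right=['T'] parent=P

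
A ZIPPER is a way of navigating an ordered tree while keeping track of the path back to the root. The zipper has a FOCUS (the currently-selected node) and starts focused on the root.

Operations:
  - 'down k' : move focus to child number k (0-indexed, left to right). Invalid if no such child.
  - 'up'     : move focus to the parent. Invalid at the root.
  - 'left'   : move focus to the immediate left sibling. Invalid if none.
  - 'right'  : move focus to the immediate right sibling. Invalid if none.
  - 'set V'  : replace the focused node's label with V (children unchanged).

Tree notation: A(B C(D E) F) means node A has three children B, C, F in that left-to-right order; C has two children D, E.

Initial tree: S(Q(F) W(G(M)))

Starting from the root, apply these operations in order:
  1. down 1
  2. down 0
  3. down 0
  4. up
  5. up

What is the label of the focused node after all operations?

Answer: W

Derivation:
Step 1 (down 1): focus=W path=1 depth=1 children=['G'] left=['Q'] right=[] parent=S
Step 2 (down 0): focus=G path=1/0 depth=2 children=['M'] left=[] right=[] parent=W
Step 3 (down 0): focus=M path=1/0/0 depth=3 children=[] left=[] right=[] parent=G
Step 4 (up): focus=G path=1/0 depth=2 children=['M'] left=[] right=[] parent=W
Step 5 (up): focus=W path=1 depth=1 children=['G'] left=['Q'] right=[] parent=S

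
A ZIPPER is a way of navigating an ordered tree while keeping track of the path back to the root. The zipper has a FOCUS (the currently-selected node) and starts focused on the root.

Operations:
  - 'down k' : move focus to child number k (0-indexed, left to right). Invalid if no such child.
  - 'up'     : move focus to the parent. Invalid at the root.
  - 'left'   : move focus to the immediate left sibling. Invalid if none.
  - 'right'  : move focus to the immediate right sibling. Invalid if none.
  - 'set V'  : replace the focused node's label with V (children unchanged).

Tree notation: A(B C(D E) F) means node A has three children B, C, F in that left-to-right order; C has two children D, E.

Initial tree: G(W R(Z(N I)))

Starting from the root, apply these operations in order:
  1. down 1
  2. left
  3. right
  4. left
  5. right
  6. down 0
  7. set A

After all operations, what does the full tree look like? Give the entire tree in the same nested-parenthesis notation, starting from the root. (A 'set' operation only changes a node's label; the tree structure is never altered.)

Step 1 (down 1): focus=R path=1 depth=1 children=['Z'] left=['W'] right=[] parent=G
Step 2 (left): focus=W path=0 depth=1 children=[] left=[] right=['R'] parent=G
Step 3 (right): focus=R path=1 depth=1 children=['Z'] left=['W'] right=[] parent=G
Step 4 (left): focus=W path=0 depth=1 children=[] left=[] right=['R'] parent=G
Step 5 (right): focus=R path=1 depth=1 children=['Z'] left=['W'] right=[] parent=G
Step 6 (down 0): focus=Z path=1/0 depth=2 children=['N', 'I'] left=[] right=[] parent=R
Step 7 (set A): focus=A path=1/0 depth=2 children=['N', 'I'] left=[] right=[] parent=R

Answer: G(W R(A(N I)))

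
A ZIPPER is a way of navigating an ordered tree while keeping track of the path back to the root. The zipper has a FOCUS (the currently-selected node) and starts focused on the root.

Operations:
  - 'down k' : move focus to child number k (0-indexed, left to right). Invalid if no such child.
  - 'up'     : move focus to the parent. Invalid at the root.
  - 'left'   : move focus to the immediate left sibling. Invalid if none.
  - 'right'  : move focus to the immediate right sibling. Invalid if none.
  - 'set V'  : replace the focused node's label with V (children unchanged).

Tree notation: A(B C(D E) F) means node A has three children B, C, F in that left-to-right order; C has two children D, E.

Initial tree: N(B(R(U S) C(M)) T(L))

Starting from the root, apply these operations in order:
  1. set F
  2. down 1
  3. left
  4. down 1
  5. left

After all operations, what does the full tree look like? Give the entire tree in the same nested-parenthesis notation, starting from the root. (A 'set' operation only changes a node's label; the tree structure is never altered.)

Step 1 (set F): focus=F path=root depth=0 children=['B', 'T'] (at root)
Step 2 (down 1): focus=T path=1 depth=1 children=['L'] left=['B'] right=[] parent=F
Step 3 (left): focus=B path=0 depth=1 children=['R', 'C'] left=[] right=['T'] parent=F
Step 4 (down 1): focus=C path=0/1 depth=2 children=['M'] left=['R'] right=[] parent=B
Step 5 (left): focus=R path=0/0 depth=2 children=['U', 'S'] left=[] right=['C'] parent=B

Answer: F(B(R(U S) C(M)) T(L))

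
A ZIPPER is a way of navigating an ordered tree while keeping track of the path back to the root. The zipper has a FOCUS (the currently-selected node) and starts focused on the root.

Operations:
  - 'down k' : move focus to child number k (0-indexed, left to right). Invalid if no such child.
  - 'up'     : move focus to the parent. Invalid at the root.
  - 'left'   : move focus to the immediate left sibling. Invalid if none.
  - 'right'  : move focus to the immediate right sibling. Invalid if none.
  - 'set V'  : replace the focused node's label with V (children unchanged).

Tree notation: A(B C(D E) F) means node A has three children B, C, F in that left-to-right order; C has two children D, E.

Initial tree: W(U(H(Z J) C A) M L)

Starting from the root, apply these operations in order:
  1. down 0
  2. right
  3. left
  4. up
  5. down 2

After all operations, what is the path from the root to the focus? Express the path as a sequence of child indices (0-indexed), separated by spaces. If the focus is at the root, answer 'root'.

Step 1 (down 0): focus=U path=0 depth=1 children=['H', 'C', 'A'] left=[] right=['M', 'L'] parent=W
Step 2 (right): focus=M path=1 depth=1 children=[] left=['U'] right=['L'] parent=W
Step 3 (left): focus=U path=0 depth=1 children=['H', 'C', 'A'] left=[] right=['M', 'L'] parent=W
Step 4 (up): focus=W path=root depth=0 children=['U', 'M', 'L'] (at root)
Step 5 (down 2): focus=L path=2 depth=1 children=[] left=['U', 'M'] right=[] parent=W

Answer: 2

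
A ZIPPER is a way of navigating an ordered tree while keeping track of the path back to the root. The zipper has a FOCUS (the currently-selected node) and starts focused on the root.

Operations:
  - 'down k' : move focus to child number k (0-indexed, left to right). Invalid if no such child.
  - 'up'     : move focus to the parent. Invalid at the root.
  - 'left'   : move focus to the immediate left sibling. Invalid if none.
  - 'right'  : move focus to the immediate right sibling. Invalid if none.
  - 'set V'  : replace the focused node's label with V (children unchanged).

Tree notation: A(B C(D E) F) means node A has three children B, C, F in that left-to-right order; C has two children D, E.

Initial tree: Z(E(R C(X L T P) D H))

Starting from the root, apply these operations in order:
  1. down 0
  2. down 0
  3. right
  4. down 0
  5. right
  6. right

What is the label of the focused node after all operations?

Answer: T

Derivation:
Step 1 (down 0): focus=E path=0 depth=1 children=['R', 'C', 'D', 'H'] left=[] right=[] parent=Z
Step 2 (down 0): focus=R path=0/0 depth=2 children=[] left=[] right=['C', 'D', 'H'] parent=E
Step 3 (right): focus=C path=0/1 depth=2 children=['X', 'L', 'T', 'P'] left=['R'] right=['D', 'H'] parent=E
Step 4 (down 0): focus=X path=0/1/0 depth=3 children=[] left=[] right=['L', 'T', 'P'] parent=C
Step 5 (right): focus=L path=0/1/1 depth=3 children=[] left=['X'] right=['T', 'P'] parent=C
Step 6 (right): focus=T path=0/1/2 depth=3 children=[] left=['X', 'L'] right=['P'] parent=C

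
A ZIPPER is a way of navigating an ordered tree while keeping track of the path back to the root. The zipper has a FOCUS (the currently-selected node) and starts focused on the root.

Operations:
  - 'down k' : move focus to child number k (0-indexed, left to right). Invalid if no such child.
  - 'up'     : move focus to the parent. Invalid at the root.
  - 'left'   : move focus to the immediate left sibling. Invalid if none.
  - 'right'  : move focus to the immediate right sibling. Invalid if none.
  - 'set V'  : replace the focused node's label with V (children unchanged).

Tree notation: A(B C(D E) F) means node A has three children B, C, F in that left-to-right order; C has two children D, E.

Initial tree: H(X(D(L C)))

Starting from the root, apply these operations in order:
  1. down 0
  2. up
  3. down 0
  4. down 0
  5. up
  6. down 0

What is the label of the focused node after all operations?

Answer: D

Derivation:
Step 1 (down 0): focus=X path=0 depth=1 children=['D'] left=[] right=[] parent=H
Step 2 (up): focus=H path=root depth=0 children=['X'] (at root)
Step 3 (down 0): focus=X path=0 depth=1 children=['D'] left=[] right=[] parent=H
Step 4 (down 0): focus=D path=0/0 depth=2 children=['L', 'C'] left=[] right=[] parent=X
Step 5 (up): focus=X path=0 depth=1 children=['D'] left=[] right=[] parent=H
Step 6 (down 0): focus=D path=0/0 depth=2 children=['L', 'C'] left=[] right=[] parent=X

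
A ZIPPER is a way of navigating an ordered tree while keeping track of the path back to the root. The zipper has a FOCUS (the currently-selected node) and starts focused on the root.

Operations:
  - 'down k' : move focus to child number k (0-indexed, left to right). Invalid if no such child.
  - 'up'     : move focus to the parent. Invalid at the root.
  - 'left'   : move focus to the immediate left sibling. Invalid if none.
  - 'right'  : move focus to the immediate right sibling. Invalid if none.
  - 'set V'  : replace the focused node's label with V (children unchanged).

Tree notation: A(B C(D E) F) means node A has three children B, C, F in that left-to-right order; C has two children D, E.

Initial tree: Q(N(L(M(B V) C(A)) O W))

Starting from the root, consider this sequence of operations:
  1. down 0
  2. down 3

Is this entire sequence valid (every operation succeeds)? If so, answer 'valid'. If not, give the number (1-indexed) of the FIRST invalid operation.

Step 1 (down 0): focus=N path=0 depth=1 children=['L', 'O', 'W'] left=[] right=[] parent=Q
Step 2 (down 3): INVALID

Answer: 2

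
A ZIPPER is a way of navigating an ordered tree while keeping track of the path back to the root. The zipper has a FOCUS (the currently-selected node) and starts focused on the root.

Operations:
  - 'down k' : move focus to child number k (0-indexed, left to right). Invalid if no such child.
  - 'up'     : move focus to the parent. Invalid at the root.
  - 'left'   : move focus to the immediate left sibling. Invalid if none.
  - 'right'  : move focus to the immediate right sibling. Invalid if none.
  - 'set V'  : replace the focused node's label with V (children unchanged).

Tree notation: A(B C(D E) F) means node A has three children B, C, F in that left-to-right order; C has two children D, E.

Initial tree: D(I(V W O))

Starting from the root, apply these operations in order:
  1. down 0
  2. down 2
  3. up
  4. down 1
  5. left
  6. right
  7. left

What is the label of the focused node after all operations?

Answer: V

Derivation:
Step 1 (down 0): focus=I path=0 depth=1 children=['V', 'W', 'O'] left=[] right=[] parent=D
Step 2 (down 2): focus=O path=0/2 depth=2 children=[] left=['V', 'W'] right=[] parent=I
Step 3 (up): focus=I path=0 depth=1 children=['V', 'W', 'O'] left=[] right=[] parent=D
Step 4 (down 1): focus=W path=0/1 depth=2 children=[] left=['V'] right=['O'] parent=I
Step 5 (left): focus=V path=0/0 depth=2 children=[] left=[] right=['W', 'O'] parent=I
Step 6 (right): focus=W path=0/1 depth=2 children=[] left=['V'] right=['O'] parent=I
Step 7 (left): focus=V path=0/0 depth=2 children=[] left=[] right=['W', 'O'] parent=I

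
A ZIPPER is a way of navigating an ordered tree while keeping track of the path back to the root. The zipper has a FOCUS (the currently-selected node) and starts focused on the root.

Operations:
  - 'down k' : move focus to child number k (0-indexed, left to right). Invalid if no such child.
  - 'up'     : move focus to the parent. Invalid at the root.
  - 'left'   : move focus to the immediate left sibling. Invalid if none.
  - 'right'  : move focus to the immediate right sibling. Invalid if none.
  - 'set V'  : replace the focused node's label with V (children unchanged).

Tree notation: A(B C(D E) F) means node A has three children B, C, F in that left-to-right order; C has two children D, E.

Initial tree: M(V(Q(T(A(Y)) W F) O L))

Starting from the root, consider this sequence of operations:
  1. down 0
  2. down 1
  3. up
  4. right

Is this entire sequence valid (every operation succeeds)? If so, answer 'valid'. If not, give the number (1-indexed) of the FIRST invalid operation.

Answer: 4

Derivation:
Step 1 (down 0): focus=V path=0 depth=1 children=['Q', 'O', 'L'] left=[] right=[] parent=M
Step 2 (down 1): focus=O path=0/1 depth=2 children=[] left=['Q'] right=['L'] parent=V
Step 3 (up): focus=V path=0 depth=1 children=['Q', 'O', 'L'] left=[] right=[] parent=M
Step 4 (right): INVALID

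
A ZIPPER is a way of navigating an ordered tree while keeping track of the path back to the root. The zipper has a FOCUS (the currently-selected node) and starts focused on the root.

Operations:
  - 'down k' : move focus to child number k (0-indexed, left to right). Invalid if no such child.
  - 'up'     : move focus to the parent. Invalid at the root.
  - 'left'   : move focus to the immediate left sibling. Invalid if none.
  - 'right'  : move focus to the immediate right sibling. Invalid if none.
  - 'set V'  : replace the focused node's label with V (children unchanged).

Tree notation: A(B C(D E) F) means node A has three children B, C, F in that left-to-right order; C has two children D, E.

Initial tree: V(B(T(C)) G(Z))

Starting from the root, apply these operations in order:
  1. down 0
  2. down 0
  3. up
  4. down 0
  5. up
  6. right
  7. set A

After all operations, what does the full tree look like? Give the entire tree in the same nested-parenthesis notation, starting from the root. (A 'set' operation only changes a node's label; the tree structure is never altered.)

Answer: V(B(T(C)) A(Z))

Derivation:
Step 1 (down 0): focus=B path=0 depth=1 children=['T'] left=[] right=['G'] parent=V
Step 2 (down 0): focus=T path=0/0 depth=2 children=['C'] left=[] right=[] parent=B
Step 3 (up): focus=B path=0 depth=1 children=['T'] left=[] right=['G'] parent=V
Step 4 (down 0): focus=T path=0/0 depth=2 children=['C'] left=[] right=[] parent=B
Step 5 (up): focus=B path=0 depth=1 children=['T'] left=[] right=['G'] parent=V
Step 6 (right): focus=G path=1 depth=1 children=['Z'] left=['B'] right=[] parent=V
Step 7 (set A): focus=A path=1 depth=1 children=['Z'] left=['B'] right=[] parent=V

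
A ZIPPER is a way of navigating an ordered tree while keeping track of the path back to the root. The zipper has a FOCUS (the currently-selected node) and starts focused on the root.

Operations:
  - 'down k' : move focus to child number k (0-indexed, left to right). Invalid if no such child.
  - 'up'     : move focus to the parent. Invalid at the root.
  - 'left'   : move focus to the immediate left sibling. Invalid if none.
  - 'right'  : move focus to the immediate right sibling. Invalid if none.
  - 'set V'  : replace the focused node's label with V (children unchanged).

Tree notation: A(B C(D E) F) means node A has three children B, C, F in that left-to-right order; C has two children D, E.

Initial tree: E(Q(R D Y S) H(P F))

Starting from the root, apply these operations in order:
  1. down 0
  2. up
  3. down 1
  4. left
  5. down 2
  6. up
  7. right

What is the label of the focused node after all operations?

Answer: H

Derivation:
Step 1 (down 0): focus=Q path=0 depth=1 children=['R', 'D', 'Y', 'S'] left=[] right=['H'] parent=E
Step 2 (up): focus=E path=root depth=0 children=['Q', 'H'] (at root)
Step 3 (down 1): focus=H path=1 depth=1 children=['P', 'F'] left=['Q'] right=[] parent=E
Step 4 (left): focus=Q path=0 depth=1 children=['R', 'D', 'Y', 'S'] left=[] right=['H'] parent=E
Step 5 (down 2): focus=Y path=0/2 depth=2 children=[] left=['R', 'D'] right=['S'] parent=Q
Step 6 (up): focus=Q path=0 depth=1 children=['R', 'D', 'Y', 'S'] left=[] right=['H'] parent=E
Step 7 (right): focus=H path=1 depth=1 children=['P', 'F'] left=['Q'] right=[] parent=E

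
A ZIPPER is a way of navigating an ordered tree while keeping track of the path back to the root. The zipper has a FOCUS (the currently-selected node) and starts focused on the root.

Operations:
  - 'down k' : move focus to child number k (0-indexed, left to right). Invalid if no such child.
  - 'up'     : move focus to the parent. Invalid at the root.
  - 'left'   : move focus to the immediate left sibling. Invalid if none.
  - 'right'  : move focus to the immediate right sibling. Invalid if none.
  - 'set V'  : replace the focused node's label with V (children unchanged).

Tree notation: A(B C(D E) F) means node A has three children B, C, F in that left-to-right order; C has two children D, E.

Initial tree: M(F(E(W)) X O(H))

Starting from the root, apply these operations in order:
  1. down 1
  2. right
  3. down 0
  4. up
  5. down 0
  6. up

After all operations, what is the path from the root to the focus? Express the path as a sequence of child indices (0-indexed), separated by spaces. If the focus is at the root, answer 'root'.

Answer: 2

Derivation:
Step 1 (down 1): focus=X path=1 depth=1 children=[] left=['F'] right=['O'] parent=M
Step 2 (right): focus=O path=2 depth=1 children=['H'] left=['F', 'X'] right=[] parent=M
Step 3 (down 0): focus=H path=2/0 depth=2 children=[] left=[] right=[] parent=O
Step 4 (up): focus=O path=2 depth=1 children=['H'] left=['F', 'X'] right=[] parent=M
Step 5 (down 0): focus=H path=2/0 depth=2 children=[] left=[] right=[] parent=O
Step 6 (up): focus=O path=2 depth=1 children=['H'] left=['F', 'X'] right=[] parent=M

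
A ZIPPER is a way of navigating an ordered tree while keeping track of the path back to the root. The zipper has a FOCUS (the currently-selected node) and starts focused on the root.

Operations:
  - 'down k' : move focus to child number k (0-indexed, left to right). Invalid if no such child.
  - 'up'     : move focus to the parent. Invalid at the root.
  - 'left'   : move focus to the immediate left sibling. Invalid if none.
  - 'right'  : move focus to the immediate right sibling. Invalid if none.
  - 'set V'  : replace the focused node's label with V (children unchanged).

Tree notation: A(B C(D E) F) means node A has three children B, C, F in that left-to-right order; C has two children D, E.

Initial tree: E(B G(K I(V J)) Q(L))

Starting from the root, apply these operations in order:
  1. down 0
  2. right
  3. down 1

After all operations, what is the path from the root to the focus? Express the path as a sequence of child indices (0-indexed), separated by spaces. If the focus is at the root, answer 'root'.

Answer: 1 1

Derivation:
Step 1 (down 0): focus=B path=0 depth=1 children=[] left=[] right=['G', 'Q'] parent=E
Step 2 (right): focus=G path=1 depth=1 children=['K', 'I'] left=['B'] right=['Q'] parent=E
Step 3 (down 1): focus=I path=1/1 depth=2 children=['V', 'J'] left=['K'] right=[] parent=G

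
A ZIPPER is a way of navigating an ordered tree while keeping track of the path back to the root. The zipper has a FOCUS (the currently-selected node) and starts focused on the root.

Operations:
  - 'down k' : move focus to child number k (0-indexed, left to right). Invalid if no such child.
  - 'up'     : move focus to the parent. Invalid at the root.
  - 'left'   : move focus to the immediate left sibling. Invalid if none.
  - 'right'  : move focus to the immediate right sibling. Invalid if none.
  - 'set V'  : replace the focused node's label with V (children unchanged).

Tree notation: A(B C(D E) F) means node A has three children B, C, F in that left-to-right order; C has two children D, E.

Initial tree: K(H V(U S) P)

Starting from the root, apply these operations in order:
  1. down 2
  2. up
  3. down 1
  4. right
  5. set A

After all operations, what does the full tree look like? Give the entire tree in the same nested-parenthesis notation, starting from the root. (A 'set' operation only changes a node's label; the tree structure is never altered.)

Step 1 (down 2): focus=P path=2 depth=1 children=[] left=['H', 'V'] right=[] parent=K
Step 2 (up): focus=K path=root depth=0 children=['H', 'V', 'P'] (at root)
Step 3 (down 1): focus=V path=1 depth=1 children=['U', 'S'] left=['H'] right=['P'] parent=K
Step 4 (right): focus=P path=2 depth=1 children=[] left=['H', 'V'] right=[] parent=K
Step 5 (set A): focus=A path=2 depth=1 children=[] left=['H', 'V'] right=[] parent=K

Answer: K(H V(U S) A)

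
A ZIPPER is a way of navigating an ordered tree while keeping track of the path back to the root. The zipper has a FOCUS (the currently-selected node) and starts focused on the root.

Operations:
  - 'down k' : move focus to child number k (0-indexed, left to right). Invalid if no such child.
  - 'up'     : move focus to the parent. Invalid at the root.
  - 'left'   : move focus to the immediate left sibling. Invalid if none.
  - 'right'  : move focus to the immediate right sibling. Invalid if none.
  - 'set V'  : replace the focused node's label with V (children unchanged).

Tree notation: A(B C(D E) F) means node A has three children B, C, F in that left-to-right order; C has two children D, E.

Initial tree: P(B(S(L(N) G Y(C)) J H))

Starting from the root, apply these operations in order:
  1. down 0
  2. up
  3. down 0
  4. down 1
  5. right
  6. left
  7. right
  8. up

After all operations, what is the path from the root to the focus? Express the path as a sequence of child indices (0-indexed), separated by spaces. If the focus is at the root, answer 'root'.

Step 1 (down 0): focus=B path=0 depth=1 children=['S', 'J', 'H'] left=[] right=[] parent=P
Step 2 (up): focus=P path=root depth=0 children=['B'] (at root)
Step 3 (down 0): focus=B path=0 depth=1 children=['S', 'J', 'H'] left=[] right=[] parent=P
Step 4 (down 1): focus=J path=0/1 depth=2 children=[] left=['S'] right=['H'] parent=B
Step 5 (right): focus=H path=0/2 depth=2 children=[] left=['S', 'J'] right=[] parent=B
Step 6 (left): focus=J path=0/1 depth=2 children=[] left=['S'] right=['H'] parent=B
Step 7 (right): focus=H path=0/2 depth=2 children=[] left=['S', 'J'] right=[] parent=B
Step 8 (up): focus=B path=0 depth=1 children=['S', 'J', 'H'] left=[] right=[] parent=P

Answer: 0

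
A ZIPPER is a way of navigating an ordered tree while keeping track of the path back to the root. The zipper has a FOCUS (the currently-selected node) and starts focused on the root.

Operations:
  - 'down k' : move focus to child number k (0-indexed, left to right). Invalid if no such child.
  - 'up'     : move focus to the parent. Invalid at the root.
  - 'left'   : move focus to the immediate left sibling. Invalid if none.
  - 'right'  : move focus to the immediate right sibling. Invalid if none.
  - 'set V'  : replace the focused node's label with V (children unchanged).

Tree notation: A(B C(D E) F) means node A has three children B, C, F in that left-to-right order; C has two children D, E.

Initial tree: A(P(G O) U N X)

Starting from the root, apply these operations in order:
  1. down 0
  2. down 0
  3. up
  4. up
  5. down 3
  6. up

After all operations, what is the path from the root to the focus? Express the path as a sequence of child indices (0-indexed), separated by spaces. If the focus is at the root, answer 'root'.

Answer: root

Derivation:
Step 1 (down 0): focus=P path=0 depth=1 children=['G', 'O'] left=[] right=['U', 'N', 'X'] parent=A
Step 2 (down 0): focus=G path=0/0 depth=2 children=[] left=[] right=['O'] parent=P
Step 3 (up): focus=P path=0 depth=1 children=['G', 'O'] left=[] right=['U', 'N', 'X'] parent=A
Step 4 (up): focus=A path=root depth=0 children=['P', 'U', 'N', 'X'] (at root)
Step 5 (down 3): focus=X path=3 depth=1 children=[] left=['P', 'U', 'N'] right=[] parent=A
Step 6 (up): focus=A path=root depth=0 children=['P', 'U', 'N', 'X'] (at root)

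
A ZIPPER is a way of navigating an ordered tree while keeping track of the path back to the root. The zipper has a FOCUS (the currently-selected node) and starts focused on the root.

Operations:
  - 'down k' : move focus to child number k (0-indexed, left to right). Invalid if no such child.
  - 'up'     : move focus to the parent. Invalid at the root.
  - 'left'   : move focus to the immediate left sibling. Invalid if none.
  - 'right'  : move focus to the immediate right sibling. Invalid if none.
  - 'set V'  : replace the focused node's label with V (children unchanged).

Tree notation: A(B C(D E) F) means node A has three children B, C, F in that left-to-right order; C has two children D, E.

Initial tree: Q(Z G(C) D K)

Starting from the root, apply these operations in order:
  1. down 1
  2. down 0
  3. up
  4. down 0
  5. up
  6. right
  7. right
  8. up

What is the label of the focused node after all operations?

Step 1 (down 1): focus=G path=1 depth=1 children=['C'] left=['Z'] right=['D', 'K'] parent=Q
Step 2 (down 0): focus=C path=1/0 depth=2 children=[] left=[] right=[] parent=G
Step 3 (up): focus=G path=1 depth=1 children=['C'] left=['Z'] right=['D', 'K'] parent=Q
Step 4 (down 0): focus=C path=1/0 depth=2 children=[] left=[] right=[] parent=G
Step 5 (up): focus=G path=1 depth=1 children=['C'] left=['Z'] right=['D', 'K'] parent=Q
Step 6 (right): focus=D path=2 depth=1 children=[] left=['Z', 'G'] right=['K'] parent=Q
Step 7 (right): focus=K path=3 depth=1 children=[] left=['Z', 'G', 'D'] right=[] parent=Q
Step 8 (up): focus=Q path=root depth=0 children=['Z', 'G', 'D', 'K'] (at root)

Answer: Q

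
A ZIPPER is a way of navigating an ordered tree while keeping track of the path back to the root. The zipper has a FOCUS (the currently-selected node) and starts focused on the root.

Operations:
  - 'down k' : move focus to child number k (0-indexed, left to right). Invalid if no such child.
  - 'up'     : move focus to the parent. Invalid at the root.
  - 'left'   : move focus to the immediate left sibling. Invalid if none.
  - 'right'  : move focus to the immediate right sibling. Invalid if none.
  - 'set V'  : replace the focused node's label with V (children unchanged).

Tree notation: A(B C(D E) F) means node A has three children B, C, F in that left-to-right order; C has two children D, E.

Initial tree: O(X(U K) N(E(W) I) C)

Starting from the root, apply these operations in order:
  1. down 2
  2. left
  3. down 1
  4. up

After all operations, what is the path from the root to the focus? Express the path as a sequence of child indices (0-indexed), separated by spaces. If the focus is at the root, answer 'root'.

Step 1 (down 2): focus=C path=2 depth=1 children=[] left=['X', 'N'] right=[] parent=O
Step 2 (left): focus=N path=1 depth=1 children=['E', 'I'] left=['X'] right=['C'] parent=O
Step 3 (down 1): focus=I path=1/1 depth=2 children=[] left=['E'] right=[] parent=N
Step 4 (up): focus=N path=1 depth=1 children=['E', 'I'] left=['X'] right=['C'] parent=O

Answer: 1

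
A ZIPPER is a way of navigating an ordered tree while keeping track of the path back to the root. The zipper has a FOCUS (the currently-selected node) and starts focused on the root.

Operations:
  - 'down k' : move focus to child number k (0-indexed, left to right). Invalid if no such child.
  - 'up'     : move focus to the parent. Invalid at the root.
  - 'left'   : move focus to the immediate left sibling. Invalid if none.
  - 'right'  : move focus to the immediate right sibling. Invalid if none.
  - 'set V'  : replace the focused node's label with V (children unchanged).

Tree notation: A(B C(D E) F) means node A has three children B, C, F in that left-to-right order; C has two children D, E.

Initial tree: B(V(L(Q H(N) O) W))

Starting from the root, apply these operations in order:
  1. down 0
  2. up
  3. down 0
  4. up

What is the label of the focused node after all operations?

Answer: B

Derivation:
Step 1 (down 0): focus=V path=0 depth=1 children=['L', 'W'] left=[] right=[] parent=B
Step 2 (up): focus=B path=root depth=0 children=['V'] (at root)
Step 3 (down 0): focus=V path=0 depth=1 children=['L', 'W'] left=[] right=[] parent=B
Step 4 (up): focus=B path=root depth=0 children=['V'] (at root)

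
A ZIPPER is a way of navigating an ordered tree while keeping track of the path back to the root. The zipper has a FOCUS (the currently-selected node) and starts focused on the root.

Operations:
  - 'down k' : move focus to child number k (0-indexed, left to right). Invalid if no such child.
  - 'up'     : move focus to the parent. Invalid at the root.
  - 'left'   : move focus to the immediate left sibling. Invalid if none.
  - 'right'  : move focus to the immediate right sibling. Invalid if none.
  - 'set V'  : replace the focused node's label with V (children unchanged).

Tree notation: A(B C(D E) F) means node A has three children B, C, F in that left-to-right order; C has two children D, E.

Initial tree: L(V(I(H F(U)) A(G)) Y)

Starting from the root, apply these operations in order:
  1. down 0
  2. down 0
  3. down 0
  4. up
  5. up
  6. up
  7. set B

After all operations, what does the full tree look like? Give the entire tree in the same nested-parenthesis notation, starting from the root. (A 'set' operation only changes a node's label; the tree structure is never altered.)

Step 1 (down 0): focus=V path=0 depth=1 children=['I', 'A'] left=[] right=['Y'] parent=L
Step 2 (down 0): focus=I path=0/0 depth=2 children=['H', 'F'] left=[] right=['A'] parent=V
Step 3 (down 0): focus=H path=0/0/0 depth=3 children=[] left=[] right=['F'] parent=I
Step 4 (up): focus=I path=0/0 depth=2 children=['H', 'F'] left=[] right=['A'] parent=V
Step 5 (up): focus=V path=0 depth=1 children=['I', 'A'] left=[] right=['Y'] parent=L
Step 6 (up): focus=L path=root depth=0 children=['V', 'Y'] (at root)
Step 7 (set B): focus=B path=root depth=0 children=['V', 'Y'] (at root)

Answer: B(V(I(H F(U)) A(G)) Y)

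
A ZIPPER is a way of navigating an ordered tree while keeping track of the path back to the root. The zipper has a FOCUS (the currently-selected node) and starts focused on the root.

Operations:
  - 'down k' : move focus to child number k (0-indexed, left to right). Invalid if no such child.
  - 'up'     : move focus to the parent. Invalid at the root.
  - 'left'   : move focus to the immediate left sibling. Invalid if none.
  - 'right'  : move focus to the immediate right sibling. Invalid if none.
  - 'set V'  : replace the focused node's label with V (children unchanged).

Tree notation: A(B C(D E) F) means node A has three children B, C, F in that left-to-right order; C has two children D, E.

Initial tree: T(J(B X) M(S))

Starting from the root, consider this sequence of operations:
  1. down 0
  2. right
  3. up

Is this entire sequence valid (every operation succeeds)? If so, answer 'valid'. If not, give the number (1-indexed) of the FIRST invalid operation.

Step 1 (down 0): focus=J path=0 depth=1 children=['B', 'X'] left=[] right=['M'] parent=T
Step 2 (right): focus=M path=1 depth=1 children=['S'] left=['J'] right=[] parent=T
Step 3 (up): focus=T path=root depth=0 children=['J', 'M'] (at root)

Answer: valid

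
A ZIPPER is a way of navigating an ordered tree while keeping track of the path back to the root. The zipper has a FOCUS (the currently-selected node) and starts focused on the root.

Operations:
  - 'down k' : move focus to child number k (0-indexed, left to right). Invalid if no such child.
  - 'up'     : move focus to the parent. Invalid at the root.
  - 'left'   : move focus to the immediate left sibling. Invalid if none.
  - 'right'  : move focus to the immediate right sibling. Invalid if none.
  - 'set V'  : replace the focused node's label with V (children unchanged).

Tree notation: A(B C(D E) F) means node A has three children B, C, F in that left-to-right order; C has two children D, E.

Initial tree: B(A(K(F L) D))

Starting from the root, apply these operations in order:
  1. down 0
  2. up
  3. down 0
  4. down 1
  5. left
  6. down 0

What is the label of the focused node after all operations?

Answer: F

Derivation:
Step 1 (down 0): focus=A path=0 depth=1 children=['K', 'D'] left=[] right=[] parent=B
Step 2 (up): focus=B path=root depth=0 children=['A'] (at root)
Step 3 (down 0): focus=A path=0 depth=1 children=['K', 'D'] left=[] right=[] parent=B
Step 4 (down 1): focus=D path=0/1 depth=2 children=[] left=['K'] right=[] parent=A
Step 5 (left): focus=K path=0/0 depth=2 children=['F', 'L'] left=[] right=['D'] parent=A
Step 6 (down 0): focus=F path=0/0/0 depth=3 children=[] left=[] right=['L'] parent=K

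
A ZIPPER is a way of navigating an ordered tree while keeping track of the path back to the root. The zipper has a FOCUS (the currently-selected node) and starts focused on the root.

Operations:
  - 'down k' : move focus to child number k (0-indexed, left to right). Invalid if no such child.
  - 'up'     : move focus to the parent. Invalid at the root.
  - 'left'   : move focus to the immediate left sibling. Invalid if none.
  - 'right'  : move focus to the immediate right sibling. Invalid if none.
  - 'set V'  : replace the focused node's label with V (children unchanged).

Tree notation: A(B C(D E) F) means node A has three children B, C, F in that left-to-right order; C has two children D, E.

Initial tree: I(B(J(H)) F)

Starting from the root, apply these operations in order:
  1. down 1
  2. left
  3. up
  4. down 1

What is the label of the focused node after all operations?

Step 1 (down 1): focus=F path=1 depth=1 children=[] left=['B'] right=[] parent=I
Step 2 (left): focus=B path=0 depth=1 children=['J'] left=[] right=['F'] parent=I
Step 3 (up): focus=I path=root depth=0 children=['B', 'F'] (at root)
Step 4 (down 1): focus=F path=1 depth=1 children=[] left=['B'] right=[] parent=I

Answer: F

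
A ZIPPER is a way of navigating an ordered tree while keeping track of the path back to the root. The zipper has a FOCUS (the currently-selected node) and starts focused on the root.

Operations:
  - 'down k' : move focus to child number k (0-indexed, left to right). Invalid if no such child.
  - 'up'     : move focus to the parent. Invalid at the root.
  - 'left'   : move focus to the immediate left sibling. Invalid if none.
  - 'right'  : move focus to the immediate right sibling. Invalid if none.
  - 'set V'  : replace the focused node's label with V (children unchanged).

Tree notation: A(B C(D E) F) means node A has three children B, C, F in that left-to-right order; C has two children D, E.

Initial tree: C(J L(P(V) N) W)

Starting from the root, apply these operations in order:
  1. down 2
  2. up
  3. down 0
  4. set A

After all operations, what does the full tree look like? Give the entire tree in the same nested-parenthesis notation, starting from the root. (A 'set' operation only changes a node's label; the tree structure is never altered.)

Step 1 (down 2): focus=W path=2 depth=1 children=[] left=['J', 'L'] right=[] parent=C
Step 2 (up): focus=C path=root depth=0 children=['J', 'L', 'W'] (at root)
Step 3 (down 0): focus=J path=0 depth=1 children=[] left=[] right=['L', 'W'] parent=C
Step 4 (set A): focus=A path=0 depth=1 children=[] left=[] right=['L', 'W'] parent=C

Answer: C(A L(P(V) N) W)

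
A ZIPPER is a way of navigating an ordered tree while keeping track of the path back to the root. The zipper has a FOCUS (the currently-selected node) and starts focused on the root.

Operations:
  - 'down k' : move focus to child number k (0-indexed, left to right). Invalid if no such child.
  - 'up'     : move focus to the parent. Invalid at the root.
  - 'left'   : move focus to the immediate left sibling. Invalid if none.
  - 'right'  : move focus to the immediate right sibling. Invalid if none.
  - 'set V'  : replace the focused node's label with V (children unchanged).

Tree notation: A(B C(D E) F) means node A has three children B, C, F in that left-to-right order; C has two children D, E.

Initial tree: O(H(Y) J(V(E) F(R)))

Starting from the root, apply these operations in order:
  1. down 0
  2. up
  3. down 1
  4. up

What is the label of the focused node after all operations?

Answer: O

Derivation:
Step 1 (down 0): focus=H path=0 depth=1 children=['Y'] left=[] right=['J'] parent=O
Step 2 (up): focus=O path=root depth=0 children=['H', 'J'] (at root)
Step 3 (down 1): focus=J path=1 depth=1 children=['V', 'F'] left=['H'] right=[] parent=O
Step 4 (up): focus=O path=root depth=0 children=['H', 'J'] (at root)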